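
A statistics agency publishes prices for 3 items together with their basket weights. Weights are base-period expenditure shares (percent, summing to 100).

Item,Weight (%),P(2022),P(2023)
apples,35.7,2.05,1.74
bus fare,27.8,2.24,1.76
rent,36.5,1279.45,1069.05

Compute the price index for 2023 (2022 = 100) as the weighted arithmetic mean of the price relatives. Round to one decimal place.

82.6

apples: 35.7 × (1.74/2.05) = 35.7 × 0.848780 = 30.3015
bus fare: 27.8 × (1.76/2.24) = 27.8 × 0.785714 = 21.8429
rent: 36.5 × (1069.05/1279.45) = 36.5 × 0.835554 = 30.4977
Index = Σ wᵢ·(p₁ᵢ/p₀ᵢ) = 30.3015 + 21.8429 + 30.4977 = 82.6421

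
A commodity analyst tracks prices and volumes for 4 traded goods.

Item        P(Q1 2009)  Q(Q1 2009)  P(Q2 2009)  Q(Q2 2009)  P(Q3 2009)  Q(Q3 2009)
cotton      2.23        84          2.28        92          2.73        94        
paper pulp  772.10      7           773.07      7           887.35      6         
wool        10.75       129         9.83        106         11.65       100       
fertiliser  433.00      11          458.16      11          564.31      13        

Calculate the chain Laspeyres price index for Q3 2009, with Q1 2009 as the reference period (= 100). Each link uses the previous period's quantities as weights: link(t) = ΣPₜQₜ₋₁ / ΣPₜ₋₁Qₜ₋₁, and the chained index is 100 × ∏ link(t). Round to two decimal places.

120.53

Link Q1 2009→Q2 2009:
ΣP(Q2 2009)Q(Q1 2009) = 2.28×84 + 773.07×7 + 9.83×129 + 458.16×11 = 191.52 + 5411.49 + 1268.07 + 5039.76 = 11910.84
ΣP(Q1 2009)Q(Q1 2009) = 2.23×84 + 772.10×7 + 10.75×129 + 433.00×11 = 187.32 + 5404.7 + 1386.75 + 4763 = 11741.77
link = 11910.84/11741.77 = 1.014399
Link Q2 2009→Q3 2009:
ΣP(Q3 2009)Q(Q2 2009) = 2.73×92 + 887.35×7 + 11.65×106 + 564.31×11 = 251.16 + 6211.45 + 1234.9 + 6207.41 = 13904.92
ΣP(Q2 2009)Q(Q2 2009) = 2.28×92 + 773.07×7 + 9.83×106 + 458.16×11 = 209.76 + 5411.49 + 1041.98 + 5039.76 = 11702.99
link = 13904.92/11702.99 = 1.188151
Chained index = 100 × 1.014399 × 1.188151 = 120.5259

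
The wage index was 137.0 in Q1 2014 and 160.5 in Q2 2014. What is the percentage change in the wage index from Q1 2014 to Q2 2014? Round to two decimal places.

Change = (160.5 − 137.0) / 137.0 × 100
       = 23.5 / 137.0 × 100 = 17.1533%

17.15%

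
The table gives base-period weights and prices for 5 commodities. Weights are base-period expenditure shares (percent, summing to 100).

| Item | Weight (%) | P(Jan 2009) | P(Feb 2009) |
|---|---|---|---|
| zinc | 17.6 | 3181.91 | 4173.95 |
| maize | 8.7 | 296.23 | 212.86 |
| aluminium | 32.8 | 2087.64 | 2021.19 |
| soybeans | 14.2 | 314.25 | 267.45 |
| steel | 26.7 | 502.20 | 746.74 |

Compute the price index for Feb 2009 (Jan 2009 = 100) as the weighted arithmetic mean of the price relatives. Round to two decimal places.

zinc: 17.6 × (4173.95/3181.91) = 17.6 × 1.311775 = 23.0872
maize: 8.7 × (212.86/296.23) = 8.7 × 0.718563 = 6.2515
aluminium: 32.8 × (2021.19/2087.64) = 32.8 × 0.968170 = 31.7560
soybeans: 14.2 × (267.45/314.25) = 14.2 × 0.851074 = 12.0853
steel: 26.7 × (746.74/502.20) = 26.7 × 1.486937 = 39.7012
Index = Σ wᵢ·(p₁ᵢ/p₀ᵢ) = 23.0872 + 6.2515 + 31.7560 + 12.0853 + 39.7012 = 112.8812

112.88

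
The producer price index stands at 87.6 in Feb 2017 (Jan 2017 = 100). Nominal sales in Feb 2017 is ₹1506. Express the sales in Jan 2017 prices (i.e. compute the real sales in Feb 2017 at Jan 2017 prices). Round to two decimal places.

Real = Nominal ÷ (Index/100) = 1506 ÷ (87.6/100)
     = 1506 ÷ 0.876 = 1719.1781

1719.18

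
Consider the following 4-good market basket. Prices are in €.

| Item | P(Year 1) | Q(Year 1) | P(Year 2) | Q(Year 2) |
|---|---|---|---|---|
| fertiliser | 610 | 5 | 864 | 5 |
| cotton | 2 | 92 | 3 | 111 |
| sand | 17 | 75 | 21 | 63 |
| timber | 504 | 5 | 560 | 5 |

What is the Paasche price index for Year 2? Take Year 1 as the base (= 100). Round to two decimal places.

127.87

Paasche price index uses current-period quantities as weights.
ΣP(Year 2)·Q(Year 2) = 864×5 + 3×111 + 21×63 + 560×5 = 4320 + 333 + 1323 + 2800 = 8776
ΣP(Year 1)·Q(Year 2) = 610×5 + 2×111 + 17×63 + 504×5 = 3050 + 222 + 1071 + 2520 = 6863
Index = 8776 / 6863 × 100 = 127.8741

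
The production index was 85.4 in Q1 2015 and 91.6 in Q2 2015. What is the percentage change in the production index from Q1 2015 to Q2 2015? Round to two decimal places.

Change = (91.6 − 85.4) / 85.4 × 100
       = 6.2 / 85.4 × 100 = 7.2600%

7.26%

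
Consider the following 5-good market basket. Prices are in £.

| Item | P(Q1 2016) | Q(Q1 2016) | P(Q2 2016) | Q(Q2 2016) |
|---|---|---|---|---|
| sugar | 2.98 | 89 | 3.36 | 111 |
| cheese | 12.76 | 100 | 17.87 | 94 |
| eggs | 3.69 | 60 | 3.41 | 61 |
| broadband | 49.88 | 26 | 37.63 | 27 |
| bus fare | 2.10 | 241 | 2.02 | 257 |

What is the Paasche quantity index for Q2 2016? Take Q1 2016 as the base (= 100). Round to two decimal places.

Paasche quantity index uses current-period prices as weights.
ΣP(Q2 2016)·Q(Q2 2016) = 3.36×111 + 17.87×94 + 3.41×61 + 37.63×27 + 2.02×257 = 372.96 + 1679.78 + 208.01 + 1016.01 + 519.14 = 3795.9
ΣP(Q2 2016)·Q(Q1 2016) = 3.36×89 + 17.87×100 + 3.41×60 + 37.63×26 + 2.02×241 = 299.04 + 1787 + 204.6 + 978.38 + 486.82 = 3755.84
Index = 3795.9 / 3755.84 × 100 = 101.0666

101.07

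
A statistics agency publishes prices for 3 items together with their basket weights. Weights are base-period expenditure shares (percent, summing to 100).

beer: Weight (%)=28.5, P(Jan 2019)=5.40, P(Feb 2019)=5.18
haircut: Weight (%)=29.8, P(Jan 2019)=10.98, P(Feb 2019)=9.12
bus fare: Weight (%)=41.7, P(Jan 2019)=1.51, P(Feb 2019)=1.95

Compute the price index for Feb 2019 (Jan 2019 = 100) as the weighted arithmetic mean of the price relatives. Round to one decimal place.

105.9

beer: 28.5 × (5.18/5.40) = 28.5 × 0.959259 = 27.3389
haircut: 29.8 × (9.12/10.98) = 29.8 × 0.830601 = 24.7519
bus fare: 41.7 × (1.95/1.51) = 41.7 × 1.291391 = 53.8510
Index = Σ wᵢ·(p₁ᵢ/p₀ᵢ) = 27.3389 + 24.7519 + 53.8510 = 105.9418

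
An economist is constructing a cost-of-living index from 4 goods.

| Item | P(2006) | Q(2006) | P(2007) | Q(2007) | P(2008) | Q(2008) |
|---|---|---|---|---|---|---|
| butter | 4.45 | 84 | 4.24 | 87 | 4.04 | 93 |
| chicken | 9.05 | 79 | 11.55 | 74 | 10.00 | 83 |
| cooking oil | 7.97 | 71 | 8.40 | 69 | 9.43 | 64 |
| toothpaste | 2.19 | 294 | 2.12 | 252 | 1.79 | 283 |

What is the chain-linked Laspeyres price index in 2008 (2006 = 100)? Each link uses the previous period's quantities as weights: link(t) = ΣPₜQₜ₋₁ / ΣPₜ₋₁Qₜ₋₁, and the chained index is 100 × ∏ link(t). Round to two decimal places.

101.58

Link 2006→2007:
ΣP(2007)Q(2006) = 4.24×84 + 11.55×79 + 8.40×71 + 2.12×294 = 356.16 + 912.45 + 596.4 + 623.28 = 2488.29
ΣP(2006)Q(2006) = 4.45×84 + 9.05×79 + 7.97×71 + 2.19×294 = 373.8 + 714.95 + 565.87 + 643.86 = 2298.48
link = 2488.29/2298.48 = 1.082581
Link 2007→2008:
ΣP(2008)Q(2007) = 4.04×87 + 10.00×74 + 9.43×69 + 1.79×252 = 351.48 + 740 + 650.67 + 451.08 = 2193.23
ΣP(2007)Q(2007) = 4.24×87 + 11.55×74 + 8.40×69 + 2.12×252 = 368.88 + 854.7 + 579.6 + 534.24 = 2337.42
link = 2193.23/2337.42 = 0.938312
Chained index = 100 × 1.082581 × 0.938312 = 101.5799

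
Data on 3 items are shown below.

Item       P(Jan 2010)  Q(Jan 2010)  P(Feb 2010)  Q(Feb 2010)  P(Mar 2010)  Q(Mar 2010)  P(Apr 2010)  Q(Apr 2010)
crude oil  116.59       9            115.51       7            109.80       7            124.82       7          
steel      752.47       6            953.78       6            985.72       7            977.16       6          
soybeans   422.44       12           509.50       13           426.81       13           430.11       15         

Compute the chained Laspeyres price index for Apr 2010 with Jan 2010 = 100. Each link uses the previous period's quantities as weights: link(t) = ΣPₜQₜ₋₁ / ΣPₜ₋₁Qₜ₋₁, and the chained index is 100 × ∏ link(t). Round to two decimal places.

113.34

Link Jan 2010→Feb 2010:
ΣP(Feb 2010)Q(Jan 2010) = 115.51×9 + 953.78×6 + 509.50×12 = 1039.59 + 5722.68 + 6114 = 12876.27
ΣP(Jan 2010)Q(Jan 2010) = 116.59×9 + 752.47×6 + 422.44×12 = 1049.31 + 4514.82 + 5069.28 = 10633.41
link = 12876.27/10633.41 = 1.210926
Link Feb 2010→Mar 2010:
ΣP(Mar 2010)Q(Feb 2010) = 109.80×7 + 985.72×6 + 426.81×13 = 768.6 + 5914.32 + 5548.53 = 12231.45
ΣP(Feb 2010)Q(Feb 2010) = 115.51×7 + 953.78×6 + 509.50×13 = 808.57 + 5722.68 + 6623.5 = 13154.75
link = 12231.45/13154.75 = 0.929812
Link Mar 2010→Apr 2010:
ΣP(Apr 2010)Q(Mar 2010) = 124.82×7 + 977.16×7 + 430.11×13 = 873.74 + 6840.12 + 5591.43 = 13305.29
ΣP(Mar 2010)Q(Mar 2010) = 109.80×7 + 985.72×7 + 426.81×13 = 768.6 + 6900.04 + 5548.53 = 13217.17
link = 13305.29/13217.17 = 1.006667
Chained index = 100 × 1.210926 × 0.929812 × 1.006667 = 113.3441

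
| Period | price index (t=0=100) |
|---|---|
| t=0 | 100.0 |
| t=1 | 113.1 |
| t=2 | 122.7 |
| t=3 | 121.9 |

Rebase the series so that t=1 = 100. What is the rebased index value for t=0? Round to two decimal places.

Rebased(t=0) = 100.0 / 113.1 × 100 = 88.4173

88.42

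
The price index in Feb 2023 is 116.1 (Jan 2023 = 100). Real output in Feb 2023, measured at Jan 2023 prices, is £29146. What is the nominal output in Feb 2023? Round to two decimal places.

33838.51

Nominal = Real × (Index/100) = 29146 × (116.1/100)
        = 29146 × 1.161 = 33838.5060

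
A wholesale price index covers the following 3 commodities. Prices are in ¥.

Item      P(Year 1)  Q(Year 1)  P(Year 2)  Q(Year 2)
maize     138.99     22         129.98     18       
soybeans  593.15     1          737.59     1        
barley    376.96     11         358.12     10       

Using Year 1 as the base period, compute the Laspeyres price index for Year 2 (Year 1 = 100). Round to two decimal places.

96.65

Laspeyres price index uses base-period quantities as weights.
ΣP(Year 2)·Q(Year 1) = 129.98×22 + 737.59×1 + 358.12×11 = 2859.56 + 737.59 + 3939.32 = 7536.47
ΣP(Year 1)·Q(Year 1) = 138.99×22 + 593.15×1 + 376.96×11 = 3057.78 + 593.15 + 4146.56 = 7797.49
Index = 7536.47 / 7797.49 × 100 = 96.6525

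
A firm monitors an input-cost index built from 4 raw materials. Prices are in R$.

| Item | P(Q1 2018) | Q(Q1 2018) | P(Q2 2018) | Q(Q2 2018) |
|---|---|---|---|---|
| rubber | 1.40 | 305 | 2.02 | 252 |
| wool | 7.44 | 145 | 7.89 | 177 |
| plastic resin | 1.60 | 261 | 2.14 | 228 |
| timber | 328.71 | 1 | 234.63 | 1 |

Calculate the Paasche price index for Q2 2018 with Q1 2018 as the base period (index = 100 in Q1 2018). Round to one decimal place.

Paasche price index uses current-period quantities as weights.
ΣP(Q2 2018)·Q(Q2 2018) = 2.02×252 + 7.89×177 + 2.14×228 + 234.63×1 = 509.04 + 1396.53 + 487.92 + 234.63 = 2628.12
ΣP(Q1 2018)·Q(Q2 2018) = 1.40×252 + 7.44×177 + 1.60×228 + 328.71×1 = 352.8 + 1316.88 + 364.8 + 328.71 = 2363.19
Index = 2628.12 / 2363.19 × 100 = 111.2107

111.2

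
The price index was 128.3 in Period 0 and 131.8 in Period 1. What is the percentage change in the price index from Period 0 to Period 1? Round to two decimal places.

2.73%

Change = (131.8 − 128.3) / 128.3 × 100
       = 3.5 / 128.3 × 100 = 2.7280%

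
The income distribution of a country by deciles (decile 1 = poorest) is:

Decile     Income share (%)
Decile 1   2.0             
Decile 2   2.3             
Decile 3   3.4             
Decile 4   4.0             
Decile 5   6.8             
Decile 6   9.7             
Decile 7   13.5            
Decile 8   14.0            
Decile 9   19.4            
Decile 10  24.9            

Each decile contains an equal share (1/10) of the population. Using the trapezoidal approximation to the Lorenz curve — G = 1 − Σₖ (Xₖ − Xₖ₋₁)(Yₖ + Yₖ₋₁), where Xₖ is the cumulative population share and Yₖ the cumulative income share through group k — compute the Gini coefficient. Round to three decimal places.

Cumulative income shares Yₖ: 0.0200, 0.0430, 0.0770, 0.1170, 0.1850, 0.2820, 0.4170, 0.5570, 0.7510, 1.0000
Σ (Xₖ−Xₖ₋₁)(Yₖ+Yₖ₋₁) = (1/10)(0.0200+0.0000) + (1/10)(0.0430+0.0200) + (1/10)(0.0770+0.0430) + (1/10)(0.1170+0.0770) + (1/10)(0.1850+0.1170) + (1/10)(0.2820+0.1850) + (1/10)(0.4170+0.2820) + (1/10)(0.5570+0.4170) + (1/10)(0.7510+0.5570) + (1/10)(1.0000+0.7510)
  = 0.0020 + 0.0063 + 0.0120 + 0.0194 + 0.0302 + 0.0467 + 0.0699 + 0.0974 + 0.1308 + 0.1751 = 0.5898
G = 1 − 0.5898 = 0.4102

0.410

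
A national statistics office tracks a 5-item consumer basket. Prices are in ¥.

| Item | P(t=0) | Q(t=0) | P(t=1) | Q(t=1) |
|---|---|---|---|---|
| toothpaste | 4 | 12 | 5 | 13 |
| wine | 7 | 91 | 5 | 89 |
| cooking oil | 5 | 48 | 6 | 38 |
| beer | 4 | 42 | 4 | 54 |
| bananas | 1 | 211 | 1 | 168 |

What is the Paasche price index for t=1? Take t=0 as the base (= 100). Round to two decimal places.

Paasche price index uses current-period quantities as weights.
ΣP(t=1)·Q(t=1) = 5×13 + 5×89 + 6×38 + 4×54 + 1×168 = 65 + 445 + 228 + 216 + 168 = 1122
ΣP(t=0)·Q(t=1) = 4×13 + 7×89 + 5×38 + 4×54 + 1×168 = 52 + 623 + 190 + 216 + 168 = 1249
Index = 1122 / 1249 × 100 = 89.8319

89.83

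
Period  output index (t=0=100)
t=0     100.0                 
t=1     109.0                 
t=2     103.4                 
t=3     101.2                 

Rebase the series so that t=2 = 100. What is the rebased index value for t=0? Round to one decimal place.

96.7

Rebased(t=0) = 100.0 / 103.4 × 100 = 96.7118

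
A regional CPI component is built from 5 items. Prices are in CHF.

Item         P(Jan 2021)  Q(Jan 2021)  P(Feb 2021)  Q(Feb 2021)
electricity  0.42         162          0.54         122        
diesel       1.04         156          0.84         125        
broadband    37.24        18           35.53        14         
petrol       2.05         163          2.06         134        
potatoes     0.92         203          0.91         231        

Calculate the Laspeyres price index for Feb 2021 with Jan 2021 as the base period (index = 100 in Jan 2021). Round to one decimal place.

Laspeyres price index uses base-period quantities as weights.
ΣP(Feb 2021)·Q(Jan 2021) = 0.54×162 + 0.84×156 + 35.53×18 + 2.06×163 + 0.91×203 = 87.48 + 131.04 + 639.54 + 335.78 + 184.73 = 1378.57
ΣP(Jan 2021)·Q(Jan 2021) = 0.42×162 + 1.04×156 + 37.24×18 + 2.05×163 + 0.92×203 = 68.04 + 162.24 + 670.32 + 334.15 + 186.76 = 1421.51
Index = 1378.57 / 1421.51 × 100 = 96.9793

97.0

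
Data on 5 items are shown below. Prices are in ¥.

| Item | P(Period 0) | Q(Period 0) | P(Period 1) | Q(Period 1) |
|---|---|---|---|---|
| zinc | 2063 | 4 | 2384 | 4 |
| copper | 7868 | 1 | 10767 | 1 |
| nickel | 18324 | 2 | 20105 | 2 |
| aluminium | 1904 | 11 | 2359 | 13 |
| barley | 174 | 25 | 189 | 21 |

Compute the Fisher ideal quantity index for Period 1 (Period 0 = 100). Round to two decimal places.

Laspeyres component (base-period weights):
ΣP(Period 0)Q(Period 1) = 2063×4 + 7868×1 + 18324×2 + 1904×13 + 174×21 = 8252 + 7868 + 36648 + 24752 + 3654 = 81174
ΣP(Period 0)Q(Period 0) = 2063×4 + 7868×1 + 18324×2 + 1904×11 + 174×25 = 8252 + 7868 + 36648 + 20944 + 4350 = 78062
L = 81174 / 78062 × 100 = 103.9866
Paasche component (current-period weights):
ΣP(Period 1)Q(Period 1) = 2384×4 + 10767×1 + 20105×2 + 2359×13 + 189×21 = 9536 + 10767 + 40210 + 30667 + 3969 = 95149
ΣP(Period 1)Q(Period 0) = 2384×4 + 10767×1 + 20105×2 + 2359×11 + 189×25 = 9536 + 10767 + 40210 + 25949 + 4725 = 91187
P = 95149 / 91187 × 100 = 104.3449
Fisher = √(L × P) = √(103.9866 × 104.3449) = 104.1656

104.17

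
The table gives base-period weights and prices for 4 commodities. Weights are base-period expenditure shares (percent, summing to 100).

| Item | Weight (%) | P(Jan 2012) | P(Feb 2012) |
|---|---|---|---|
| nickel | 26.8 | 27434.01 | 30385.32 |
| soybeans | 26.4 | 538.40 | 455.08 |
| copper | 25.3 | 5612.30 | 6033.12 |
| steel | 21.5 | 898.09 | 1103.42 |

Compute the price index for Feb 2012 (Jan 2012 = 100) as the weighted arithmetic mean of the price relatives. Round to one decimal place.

nickel: 26.8 × (30385.32/27434.01) = 26.8 × 1.107579 = 29.6831
soybeans: 26.4 × (455.08/538.40) = 26.4 × 0.845245 = 22.3145
copper: 25.3 × (6033.12/5612.30) = 25.3 × 1.074982 = 27.1970
steel: 21.5 × (1103.42/898.09) = 21.5 × 1.228630 = 26.4155
Index = Σ wᵢ·(p₁ᵢ/p₀ᵢ) = 29.6831 + 22.3145 + 27.1970 + 26.4155 = 105.6102

105.6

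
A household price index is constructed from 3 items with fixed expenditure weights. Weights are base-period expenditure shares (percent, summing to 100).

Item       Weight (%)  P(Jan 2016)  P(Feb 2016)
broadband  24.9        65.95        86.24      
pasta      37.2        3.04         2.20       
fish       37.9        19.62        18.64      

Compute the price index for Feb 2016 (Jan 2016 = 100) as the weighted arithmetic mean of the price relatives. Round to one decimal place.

broadband: 24.9 × (86.24/65.95) = 24.9 × 1.307657 = 32.5607
pasta: 37.2 × (2.20/3.04) = 37.2 × 0.723684 = 26.9211
fish: 37.9 × (18.64/19.62) = 37.9 × 0.950051 = 36.0069
Index = Σ wᵢ·(p₁ᵢ/p₀ᵢ) = 32.5607 + 26.9211 + 36.0069 = 95.4887

95.5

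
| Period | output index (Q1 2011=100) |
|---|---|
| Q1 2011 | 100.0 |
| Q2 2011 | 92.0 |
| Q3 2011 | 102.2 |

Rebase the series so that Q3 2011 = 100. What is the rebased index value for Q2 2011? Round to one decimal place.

90.0

Rebased(Q2 2011) = 92.0 / 102.2 × 100 = 90.0196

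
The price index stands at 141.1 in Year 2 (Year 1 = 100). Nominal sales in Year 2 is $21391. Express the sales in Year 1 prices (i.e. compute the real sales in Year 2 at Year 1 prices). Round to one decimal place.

15160.2

Real = Nominal ÷ (Index/100) = 21391 ÷ (141.1/100)
     = 21391 ÷ 1.411 = 15160.1701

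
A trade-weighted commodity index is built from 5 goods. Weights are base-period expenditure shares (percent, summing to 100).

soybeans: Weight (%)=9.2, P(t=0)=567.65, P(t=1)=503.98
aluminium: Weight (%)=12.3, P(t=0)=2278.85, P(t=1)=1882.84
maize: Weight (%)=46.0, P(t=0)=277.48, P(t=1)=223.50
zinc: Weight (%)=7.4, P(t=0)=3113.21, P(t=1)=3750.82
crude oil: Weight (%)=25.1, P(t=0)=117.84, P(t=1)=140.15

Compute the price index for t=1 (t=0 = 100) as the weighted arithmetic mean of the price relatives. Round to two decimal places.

94.15

soybeans: 9.2 × (503.98/567.65) = 9.2 × 0.887836 = 8.1681
aluminium: 12.3 × (1882.84/2278.85) = 12.3 × 0.826224 = 10.1626
maize: 46.0 × (223.50/277.48) = 46.0 × 0.805463 = 37.0513
zinc: 7.4 × (3750.82/3113.21) = 7.4 × 1.204808 = 8.9156
crude oil: 25.1 × (140.15/117.84) = 25.1 × 1.189325 = 29.8520
Index = Σ wᵢ·(p₁ᵢ/p₀ᵢ) = 8.1681 + 10.1626 + 37.0513 + 8.9156 + 29.8520 = 94.1496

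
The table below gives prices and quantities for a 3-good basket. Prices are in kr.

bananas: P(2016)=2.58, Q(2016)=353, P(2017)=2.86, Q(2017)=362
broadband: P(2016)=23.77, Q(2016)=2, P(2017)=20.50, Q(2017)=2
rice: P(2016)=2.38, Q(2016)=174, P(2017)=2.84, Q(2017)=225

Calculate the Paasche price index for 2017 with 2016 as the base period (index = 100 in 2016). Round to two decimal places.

113.07

Paasche price index uses current-period quantities as weights.
ΣP(2017)·Q(2017) = 2.86×362 + 20.50×2 + 2.84×225 = 1035.32 + 41 + 639 = 1715.32
ΣP(2016)·Q(2017) = 2.58×362 + 23.77×2 + 2.38×225 = 933.96 + 47.54 + 535.5 = 1517
Index = 1715.32 / 1517 × 100 = 113.0732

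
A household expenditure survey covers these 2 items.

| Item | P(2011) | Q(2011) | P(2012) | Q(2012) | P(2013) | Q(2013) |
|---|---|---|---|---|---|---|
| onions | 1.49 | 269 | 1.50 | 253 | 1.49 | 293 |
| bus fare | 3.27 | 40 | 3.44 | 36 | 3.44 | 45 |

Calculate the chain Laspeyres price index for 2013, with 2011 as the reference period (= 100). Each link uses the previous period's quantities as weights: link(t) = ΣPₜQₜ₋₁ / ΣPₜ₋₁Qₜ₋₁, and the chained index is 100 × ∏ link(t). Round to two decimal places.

Link 2011→2012:
ΣP(2012)Q(2011) = 1.50×269 + 3.44×40 = 403.5 + 137.6 = 541.1
ΣP(2011)Q(2011) = 1.49×269 + 3.27×40 = 400.81 + 130.8 = 531.61
link = 541.1/531.61 = 1.017851
Link 2012→2013:
ΣP(2013)Q(2012) = 1.49×253 + 3.44×36 = 376.97 + 123.84 = 500.81
ΣP(2012)Q(2012) = 1.50×253 + 3.44×36 = 379.5 + 123.84 = 503.34
link = 500.81/503.34 = 0.994974
Chained index = 100 × 1.017851 × 0.994974 = 101.2735

101.27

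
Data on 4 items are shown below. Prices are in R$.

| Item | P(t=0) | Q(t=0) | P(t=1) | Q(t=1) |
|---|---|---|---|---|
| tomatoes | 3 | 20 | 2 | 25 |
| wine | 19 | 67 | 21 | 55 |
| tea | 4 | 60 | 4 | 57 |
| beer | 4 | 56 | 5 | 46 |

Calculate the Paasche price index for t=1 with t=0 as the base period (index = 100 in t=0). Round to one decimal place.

108.6

Paasche price index uses current-period quantities as weights.
ΣP(t=1)·Q(t=1) = 2×25 + 21×55 + 4×57 + 5×46 = 50 + 1155 + 228 + 230 = 1663
ΣP(t=0)·Q(t=1) = 3×25 + 19×55 + 4×57 + 4×46 = 75 + 1045 + 228 + 184 = 1532
Index = 1663 / 1532 × 100 = 108.5509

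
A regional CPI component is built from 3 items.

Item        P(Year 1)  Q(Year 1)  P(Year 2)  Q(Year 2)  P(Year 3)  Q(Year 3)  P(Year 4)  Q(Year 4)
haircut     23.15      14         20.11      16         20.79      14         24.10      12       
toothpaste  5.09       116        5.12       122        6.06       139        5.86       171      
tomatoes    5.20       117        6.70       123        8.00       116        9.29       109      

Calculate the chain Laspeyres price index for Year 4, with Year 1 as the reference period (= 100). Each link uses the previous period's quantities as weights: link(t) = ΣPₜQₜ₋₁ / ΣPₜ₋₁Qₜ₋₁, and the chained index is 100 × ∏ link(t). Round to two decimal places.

136.85

Link Year 1→Year 2:
ΣP(Year 2)Q(Year 1) = 20.11×14 + 5.12×116 + 6.70×117 = 281.54 + 593.92 + 783.9 = 1659.36
ΣP(Year 1)Q(Year 1) = 23.15×14 + 5.09×116 + 5.20×117 = 324.1 + 590.44 + 608.4 = 1522.94
link = 1659.36/1522.94 = 1.089577
Link Year 2→Year 3:
ΣP(Year 3)Q(Year 2) = 20.79×16 + 6.06×122 + 8.00×123 = 332.64 + 739.32 + 984 = 2055.96
ΣP(Year 2)Q(Year 2) = 20.11×16 + 5.12×122 + 6.70×123 = 321.76 + 624.64 + 824.1 = 1770.5
link = 2055.96/1770.5 = 1.161231
Link Year 3→Year 4:
ΣP(Year 4)Q(Year 3) = 24.10×14 + 5.86×139 + 9.29×116 = 337.4 + 814.54 + 1077.64 = 2229.58
ΣP(Year 3)Q(Year 3) = 20.79×14 + 6.06×139 + 8.00×116 = 291.06 + 842.34 + 928 = 2061.4
link = 2229.58/2061.4 = 1.081585
Chained index = 100 × 1.089577 × 1.161231 × 1.081585 = 136.8476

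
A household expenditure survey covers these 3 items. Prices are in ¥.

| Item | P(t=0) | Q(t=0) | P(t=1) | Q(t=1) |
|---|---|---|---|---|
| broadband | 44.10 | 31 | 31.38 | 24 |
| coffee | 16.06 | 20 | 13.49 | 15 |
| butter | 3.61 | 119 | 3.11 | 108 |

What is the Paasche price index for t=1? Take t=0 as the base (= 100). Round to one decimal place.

Paasche price index uses current-period quantities as weights.
ΣP(t=1)·Q(t=1) = 31.38×24 + 13.49×15 + 3.11×108 = 753.12 + 202.35 + 335.88 = 1291.35
ΣP(t=0)·Q(t=1) = 44.10×24 + 16.06×15 + 3.61×108 = 1058.4 + 240.9 + 389.88 = 1689.18
Index = 1291.35 / 1689.18 × 100 = 76.4483

76.4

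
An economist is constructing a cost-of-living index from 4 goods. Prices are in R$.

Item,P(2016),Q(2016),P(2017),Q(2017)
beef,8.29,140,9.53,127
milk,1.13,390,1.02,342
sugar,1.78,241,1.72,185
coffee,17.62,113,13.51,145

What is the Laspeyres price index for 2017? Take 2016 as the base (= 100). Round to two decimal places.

91.34

Laspeyres price index uses base-period quantities as weights.
ΣP(2017)·Q(2016) = 9.53×140 + 1.02×390 + 1.72×241 + 13.51×113 = 1334.2 + 397.8 + 414.52 + 1526.63 = 3673.15
ΣP(2016)·Q(2016) = 8.29×140 + 1.13×390 + 1.78×241 + 17.62×113 = 1160.6 + 440.7 + 428.98 + 1991.06 = 4021.34
Index = 3673.15 / 4021.34 × 100 = 91.3414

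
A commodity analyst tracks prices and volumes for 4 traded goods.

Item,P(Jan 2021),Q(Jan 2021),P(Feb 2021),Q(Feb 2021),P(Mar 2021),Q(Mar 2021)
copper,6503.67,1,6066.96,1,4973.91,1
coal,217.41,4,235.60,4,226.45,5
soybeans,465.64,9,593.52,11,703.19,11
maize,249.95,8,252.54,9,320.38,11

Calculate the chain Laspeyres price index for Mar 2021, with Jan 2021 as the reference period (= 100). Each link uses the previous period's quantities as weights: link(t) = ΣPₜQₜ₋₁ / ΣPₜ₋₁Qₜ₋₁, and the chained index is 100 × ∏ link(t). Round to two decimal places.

110.56

Link Jan 2021→Feb 2021:
ΣP(Feb 2021)Q(Jan 2021) = 6066.96×1 + 235.60×4 + 593.52×9 + 252.54×8 = 6066.96 + 942.4 + 5341.68 + 2020.32 = 14371.36
ΣP(Jan 2021)Q(Jan 2021) = 6503.67×1 + 217.41×4 + 465.64×9 + 249.95×8 = 6503.67 + 869.64 + 4190.76 + 1999.6 = 13563.67
link = 14371.36/13563.67 = 1.059548
Link Feb 2021→Mar 2021:
ΣP(Mar 2021)Q(Feb 2021) = 4973.91×1 + 226.45×4 + 703.19×11 + 320.38×9 = 4973.91 + 905.8 + 7735.09 + 2883.42 = 16498.22
ΣP(Feb 2021)Q(Feb 2021) = 6066.96×1 + 235.60×4 + 593.52×11 + 252.54×9 = 6066.96 + 942.4 + 6528.72 + 2272.86 = 15810.94
link = 16498.22/15810.94 = 1.043469
Chained index = 100 × 1.059548 × 1.043469 = 110.5605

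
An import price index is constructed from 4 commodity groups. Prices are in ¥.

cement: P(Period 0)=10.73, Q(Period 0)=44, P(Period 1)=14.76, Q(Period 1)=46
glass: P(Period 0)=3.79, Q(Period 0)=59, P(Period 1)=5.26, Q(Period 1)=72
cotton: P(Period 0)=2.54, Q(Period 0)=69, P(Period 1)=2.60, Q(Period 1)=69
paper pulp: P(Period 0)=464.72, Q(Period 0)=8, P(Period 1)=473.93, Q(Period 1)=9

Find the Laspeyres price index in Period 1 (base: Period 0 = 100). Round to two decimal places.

107.45

Laspeyres price index uses base-period quantities as weights.
ΣP(Period 1)·Q(Period 0) = 14.76×44 + 5.26×59 + 2.60×69 + 473.93×8 = 649.44 + 310.34 + 179.4 + 3791.44 = 4930.62
ΣP(Period 0)·Q(Period 0) = 10.73×44 + 3.79×59 + 2.54×69 + 464.72×8 = 472.12 + 223.61 + 175.26 + 3717.76 = 4588.75
Index = 4930.62 / 4588.75 × 100 = 107.4502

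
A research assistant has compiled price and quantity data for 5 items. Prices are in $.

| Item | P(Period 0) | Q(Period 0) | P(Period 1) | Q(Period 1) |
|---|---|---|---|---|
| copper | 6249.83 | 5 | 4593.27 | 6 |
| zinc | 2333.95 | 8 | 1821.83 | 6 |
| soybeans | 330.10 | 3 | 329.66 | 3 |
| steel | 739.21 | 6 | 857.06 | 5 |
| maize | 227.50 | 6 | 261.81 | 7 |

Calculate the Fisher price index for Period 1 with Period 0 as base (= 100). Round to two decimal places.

Laspeyres component (base-period weights):
ΣP(Period 1)Q(Period 0) = 4593.27×5 + 1821.83×8 + 329.66×3 + 857.06×6 + 261.81×6 = 22966.35 + 14574.64 + 988.98 + 5142.36 + 1570.86 = 45243.19
ΣP(Period 0)Q(Period 0) = 6249.83×5 + 2333.95×8 + 330.10×3 + 739.21×6 + 227.50×6 = 31249.15 + 18671.6 + 990.3 + 4435.26 + 1365 = 56711.31
L = 45243.19 / 56711.31 × 100 = 79.7781
Paasche component (current-period weights):
ΣP(Period 1)Q(Period 1) = 4593.27×6 + 1821.83×6 + 329.66×3 + 857.06×5 + 261.81×7 = 27559.62 + 10930.98 + 988.98 + 4285.3 + 1832.67 = 45597.55
ΣP(Period 0)Q(Period 1) = 6249.83×6 + 2333.95×6 + 330.10×3 + 739.21×5 + 227.50×7 = 37498.98 + 14003.7 + 990.3 + 3696.05 + 1592.5 = 57781.53
P = 45597.55 / 57781.53 × 100 = 78.9137
Fisher = √(L × P) = √(79.7781 × 78.9137) = 79.3447

79.34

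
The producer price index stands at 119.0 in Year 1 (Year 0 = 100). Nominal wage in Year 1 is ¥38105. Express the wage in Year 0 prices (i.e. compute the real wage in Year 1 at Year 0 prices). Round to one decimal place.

32021.0

Real = Nominal ÷ (Index/100) = 38105 ÷ (119.0/100)
     = 38105 ÷ 1.190 = 32021.0084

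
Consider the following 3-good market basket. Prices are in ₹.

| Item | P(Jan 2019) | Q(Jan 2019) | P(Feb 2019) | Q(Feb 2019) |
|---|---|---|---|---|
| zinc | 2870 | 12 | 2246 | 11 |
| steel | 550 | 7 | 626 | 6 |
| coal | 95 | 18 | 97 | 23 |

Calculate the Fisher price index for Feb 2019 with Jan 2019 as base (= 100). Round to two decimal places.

Laspeyres component (base-period weights):
ΣP(Feb 2019)Q(Jan 2019) = 2246×12 + 626×7 + 97×18 = 26952 + 4382 + 1746 = 33080
ΣP(Jan 2019)Q(Jan 2019) = 2870×12 + 550×7 + 95×18 = 34440 + 3850 + 1710 = 40000
L = 33080 / 40000 × 100 = 82.7000
Paasche component (current-period weights):
ΣP(Feb 2019)Q(Feb 2019) = 2246×11 + 626×6 + 97×23 = 24706 + 3756 + 2231 = 30693
ΣP(Jan 2019)Q(Feb 2019) = 2870×11 + 550×6 + 95×23 = 31570 + 3300 + 2185 = 37055
P = 30693 / 37055 × 100 = 82.8309
Fisher = √(L × P) = √(82.7000 × 82.8309) = 82.7654

82.77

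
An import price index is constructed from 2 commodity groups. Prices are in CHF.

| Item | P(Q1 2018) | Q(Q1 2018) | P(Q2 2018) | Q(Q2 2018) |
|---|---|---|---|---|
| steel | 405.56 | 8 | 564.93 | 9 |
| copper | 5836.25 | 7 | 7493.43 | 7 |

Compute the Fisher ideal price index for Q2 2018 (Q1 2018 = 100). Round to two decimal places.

Laspeyres component (base-period weights):
ΣP(Q2 2018)Q(Q1 2018) = 564.93×8 + 7493.43×7 = 4519.44 + 52454.01 = 56973.45
ΣP(Q1 2018)Q(Q1 2018) = 405.56×8 + 5836.25×7 = 3244.48 + 40853.75 = 44098.23
L = 56973.45 / 44098.23 × 100 = 129.1967
Paasche component (current-period weights):
ΣP(Q2 2018)Q(Q2 2018) = 564.93×9 + 7493.43×7 = 5084.37 + 52454.01 = 57538.38
ΣP(Q1 2018)Q(Q2 2018) = 405.56×9 + 5836.25×7 = 3650.04 + 40853.75 = 44503.79
P = 57538.38 / 44503.79 × 100 = 129.2887
Fisher = √(L × P) = √(129.1967 × 129.2887) = 129.2427

129.24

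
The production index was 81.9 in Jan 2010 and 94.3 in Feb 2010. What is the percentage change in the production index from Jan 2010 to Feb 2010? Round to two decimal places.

Change = (94.3 − 81.9) / 81.9 × 100
       = 12.4 / 81.9 × 100 = 15.1404%

15.14%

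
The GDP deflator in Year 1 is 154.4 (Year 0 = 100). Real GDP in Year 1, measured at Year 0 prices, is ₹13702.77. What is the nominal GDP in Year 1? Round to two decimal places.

Nominal = Real × (Index/100) = 13702.77 × (154.4/100)
        = 13702.77 × 1.544 = 21157.0769

21157.08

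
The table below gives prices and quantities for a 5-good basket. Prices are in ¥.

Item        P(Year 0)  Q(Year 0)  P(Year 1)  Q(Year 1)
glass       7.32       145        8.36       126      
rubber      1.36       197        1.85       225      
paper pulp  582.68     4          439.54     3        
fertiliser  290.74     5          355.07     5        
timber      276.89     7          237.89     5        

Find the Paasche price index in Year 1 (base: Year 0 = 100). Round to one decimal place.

98.9

Paasche price index uses current-period quantities as weights.
ΣP(Year 1)·Q(Year 1) = 8.36×126 + 1.85×225 + 439.54×3 + 355.07×5 + 237.89×5 = 1053.36 + 416.25 + 1318.62 + 1775.35 + 1189.45 = 5753.03
ΣP(Year 0)·Q(Year 1) = 7.32×126 + 1.36×225 + 582.68×3 + 290.74×5 + 276.89×5 = 922.32 + 306 + 1748.04 + 1453.7 + 1384.45 = 5814.51
Index = 5753.03 / 5814.51 × 100 = 98.9426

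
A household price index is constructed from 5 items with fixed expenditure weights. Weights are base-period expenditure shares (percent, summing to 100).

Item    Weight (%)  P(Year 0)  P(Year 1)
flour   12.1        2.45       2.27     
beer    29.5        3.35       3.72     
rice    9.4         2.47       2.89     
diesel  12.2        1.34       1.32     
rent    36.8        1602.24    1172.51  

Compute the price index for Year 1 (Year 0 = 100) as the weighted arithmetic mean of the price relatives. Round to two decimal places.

93.92

flour: 12.1 × (2.27/2.45) = 12.1 × 0.926531 = 11.2110
beer: 29.5 × (3.72/3.35) = 29.5 × 1.110448 = 32.7582
rice: 9.4 × (2.89/2.47) = 9.4 × 1.170040 = 10.9984
diesel: 12.2 × (1.32/1.34) = 12.2 × 0.985075 = 12.0179
rent: 36.8 × (1172.51/1602.24) = 36.8 × 0.731794 = 26.9300
Index = Σ wᵢ·(p₁ᵢ/p₀ᵢ) = 11.2110 + 32.7582 + 10.9984 + 12.0179 + 26.9300 = 93.9155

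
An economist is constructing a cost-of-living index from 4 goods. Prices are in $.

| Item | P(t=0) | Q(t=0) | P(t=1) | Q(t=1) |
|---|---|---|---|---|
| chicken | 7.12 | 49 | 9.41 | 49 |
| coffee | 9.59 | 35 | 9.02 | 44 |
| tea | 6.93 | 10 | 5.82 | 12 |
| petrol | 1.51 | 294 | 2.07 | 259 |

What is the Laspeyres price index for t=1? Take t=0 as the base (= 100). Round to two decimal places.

Laspeyres price index uses base-period quantities as weights.
ΣP(t=1)·Q(t=0) = 9.41×49 + 9.02×35 + 5.82×10 + 2.07×294 = 461.09 + 315.7 + 58.2 + 608.58 = 1443.57
ΣP(t=0)·Q(t=0) = 7.12×49 + 9.59×35 + 6.93×10 + 1.51×294 = 348.88 + 335.65 + 69.3 + 443.94 = 1197.77
Index = 1443.57 / 1197.77 × 100 = 120.5215

120.52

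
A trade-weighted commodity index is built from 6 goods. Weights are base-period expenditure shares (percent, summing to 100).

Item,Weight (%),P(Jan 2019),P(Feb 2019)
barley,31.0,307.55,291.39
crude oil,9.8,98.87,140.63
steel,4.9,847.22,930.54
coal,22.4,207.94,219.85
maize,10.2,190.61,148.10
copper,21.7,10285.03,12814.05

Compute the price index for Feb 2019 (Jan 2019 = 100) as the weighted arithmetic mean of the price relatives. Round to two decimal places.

107.34

barley: 31.0 × (291.39/307.55) = 31.0 × 0.947456 = 29.3711
crude oil: 9.8 × (140.63/98.87) = 9.8 × 1.422373 = 13.9393
steel: 4.9 × (930.54/847.22) = 4.9 × 1.098345 = 5.3819
coal: 22.4 × (219.85/207.94) = 22.4 × 1.057276 = 23.6830
maize: 10.2 × (148.10/190.61) = 10.2 × 0.776979 = 7.9252
copper: 21.7 × (12814.05/10285.03) = 21.7 × 1.245893 = 27.0359
Index = Σ wᵢ·(p₁ᵢ/p₀ᵢ) = 29.3711 + 13.9393 + 5.3819 + 23.6830 + 7.9252 + 27.0359 = 107.3363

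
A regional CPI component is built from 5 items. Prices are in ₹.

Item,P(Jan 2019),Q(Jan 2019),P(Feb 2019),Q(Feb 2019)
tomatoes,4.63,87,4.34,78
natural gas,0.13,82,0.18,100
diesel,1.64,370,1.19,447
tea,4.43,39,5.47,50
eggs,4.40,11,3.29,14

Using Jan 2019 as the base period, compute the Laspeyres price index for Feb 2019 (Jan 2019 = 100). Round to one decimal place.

Laspeyres price index uses base-period quantities as weights.
ΣP(Feb 2019)·Q(Jan 2019) = 4.34×87 + 0.18×82 + 1.19×370 + 5.47×39 + 3.29×11 = 377.58 + 14.76 + 440.3 + 213.33 + 36.19 = 1082.16
ΣP(Jan 2019)·Q(Jan 2019) = 4.63×87 + 0.13×82 + 1.64×370 + 4.43×39 + 4.40×11 = 402.81 + 10.66 + 606.8 + 172.77 + 48.4 = 1241.44
Index = 1082.16 / 1241.44 × 100 = 87.1697

87.2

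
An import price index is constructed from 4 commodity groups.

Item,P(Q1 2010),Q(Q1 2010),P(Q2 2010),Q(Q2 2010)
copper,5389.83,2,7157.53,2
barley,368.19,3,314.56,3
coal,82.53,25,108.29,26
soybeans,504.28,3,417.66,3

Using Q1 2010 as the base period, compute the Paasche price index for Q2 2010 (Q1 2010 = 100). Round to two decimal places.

Paasche price index uses current-period quantities as weights.
ΣP(Q2 2010)·Q(Q2 2010) = 7157.53×2 + 314.56×3 + 108.29×26 + 417.66×3 = 14315.06 + 943.68 + 2815.54 + 1252.98 = 19327.26
ΣP(Q1 2010)·Q(Q2 2010) = 5389.83×2 + 368.19×3 + 82.53×26 + 504.28×3 = 10779.66 + 1104.57 + 2145.78 + 1512.84 = 15542.85
Index = 19327.26 / 15542.85 × 100 = 124.3482

124.35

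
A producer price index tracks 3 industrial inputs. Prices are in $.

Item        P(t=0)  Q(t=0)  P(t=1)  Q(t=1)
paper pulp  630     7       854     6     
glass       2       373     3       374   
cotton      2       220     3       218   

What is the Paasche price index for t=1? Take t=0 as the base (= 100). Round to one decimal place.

Paasche price index uses current-period quantities as weights.
ΣP(t=1)·Q(t=1) = 854×6 + 3×374 + 3×218 = 5124 + 1122 + 654 = 6900
ΣP(t=0)·Q(t=1) = 630×6 + 2×374 + 2×218 = 3780 + 748 + 436 = 4964
Index = 6900 / 4964 × 100 = 139.0008

139.0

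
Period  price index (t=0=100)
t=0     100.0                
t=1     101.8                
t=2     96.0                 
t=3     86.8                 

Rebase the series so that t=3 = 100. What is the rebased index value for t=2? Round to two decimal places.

110.60

Rebased(t=2) = 96.0 / 86.8 × 100 = 110.5991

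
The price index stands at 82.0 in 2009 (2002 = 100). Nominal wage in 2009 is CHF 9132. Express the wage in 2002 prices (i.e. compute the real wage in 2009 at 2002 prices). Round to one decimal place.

Real = Nominal ÷ (Index/100) = 9132 ÷ (82.0/100)
     = 9132 ÷ 0.820 = 11136.5854

11136.6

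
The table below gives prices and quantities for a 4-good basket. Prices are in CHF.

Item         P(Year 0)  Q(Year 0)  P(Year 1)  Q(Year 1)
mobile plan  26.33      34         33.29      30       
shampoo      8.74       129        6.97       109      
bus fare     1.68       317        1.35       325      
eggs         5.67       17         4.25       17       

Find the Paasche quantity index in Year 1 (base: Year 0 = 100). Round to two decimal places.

89.66

Paasche quantity index uses current-period prices as weights.
ΣP(Year 1)·Q(Year 1) = 33.29×30 + 6.97×109 + 1.35×325 + 4.25×17 = 998.7 + 759.73 + 438.75 + 72.25 = 2269.43
ΣP(Year 1)·Q(Year 0) = 33.29×34 + 6.97×129 + 1.35×317 + 4.25×17 = 1131.86 + 899.13 + 427.95 + 72.25 = 2531.19
Index = 2269.43 / 2531.19 × 100 = 89.6586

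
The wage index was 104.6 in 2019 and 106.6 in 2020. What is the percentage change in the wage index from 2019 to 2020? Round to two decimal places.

Change = (106.6 − 104.6) / 104.6 × 100
       = 2.0 / 104.6 × 100 = 1.9120%

1.91%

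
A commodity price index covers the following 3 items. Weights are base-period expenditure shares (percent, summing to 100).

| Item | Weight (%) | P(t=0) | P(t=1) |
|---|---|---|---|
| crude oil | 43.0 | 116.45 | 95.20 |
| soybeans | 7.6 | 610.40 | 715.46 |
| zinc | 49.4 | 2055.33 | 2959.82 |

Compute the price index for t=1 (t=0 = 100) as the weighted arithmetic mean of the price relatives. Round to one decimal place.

115.2

crude oil: 43.0 × (95.20/116.45) = 43.0 × 0.817518 = 35.1533
soybeans: 7.6 × (715.46/610.40) = 7.6 × 1.172117 = 8.9081
zinc: 49.4 × (2959.82/2055.33) = 49.4 × 1.440070 = 71.1395
Index = Σ wᵢ·(p₁ᵢ/p₀ᵢ) = 35.1533 + 8.9081 + 71.1395 = 115.2009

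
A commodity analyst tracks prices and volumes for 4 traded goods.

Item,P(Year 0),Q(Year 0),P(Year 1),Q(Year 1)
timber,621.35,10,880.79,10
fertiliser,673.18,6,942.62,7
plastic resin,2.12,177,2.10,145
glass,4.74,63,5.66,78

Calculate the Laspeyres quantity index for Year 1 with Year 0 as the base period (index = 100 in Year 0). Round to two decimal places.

Laspeyres quantity index uses base-period prices as weights.
ΣP(Year 0)·Q(Year 1) = 621.35×10 + 673.18×7 + 2.12×145 + 4.74×78 = 6213.5 + 4712.26 + 307.4 + 369.72 = 11602.88
ΣP(Year 0)·Q(Year 0) = 621.35×10 + 673.18×6 + 2.12×177 + 4.74×63 = 6213.5 + 4039.08 + 375.24 + 298.62 = 10926.44
Index = 11602.88 / 10926.44 × 100 = 106.1909

106.19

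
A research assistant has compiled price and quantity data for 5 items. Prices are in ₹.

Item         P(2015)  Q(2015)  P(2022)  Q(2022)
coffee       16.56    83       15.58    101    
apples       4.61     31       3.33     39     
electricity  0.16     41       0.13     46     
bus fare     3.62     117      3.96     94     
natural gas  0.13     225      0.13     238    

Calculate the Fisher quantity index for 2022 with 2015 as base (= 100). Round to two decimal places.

Laspeyres component (base-period weights):
ΣP(2015)Q(2022) = 16.56×101 + 4.61×39 + 0.16×46 + 3.62×94 + 0.13×238 = 1672.56 + 179.79 + 7.36 + 340.28 + 30.94 = 2230.93
ΣP(2015)Q(2015) = 16.56×83 + 4.61×31 + 0.16×41 + 3.62×117 + 0.13×225 = 1374.48 + 142.91 + 6.56 + 423.54 + 29.25 = 1976.74
L = 2230.93 / 1976.74 × 100 = 112.8591
Paasche component (current-period weights):
ΣP(2022)Q(2022) = 15.58×101 + 3.33×39 + 0.13×46 + 3.96×94 + 0.13×238 = 1573.58 + 129.87 + 5.98 + 372.24 + 30.94 = 2112.61
ΣP(2022)Q(2015) = 15.58×83 + 3.33×31 + 0.13×41 + 3.96×117 + 0.13×225 = 1293.14 + 103.23 + 5.33 + 463.32 + 29.25 = 1894.27
P = 2112.61 / 1894.27 × 100 = 111.5263
Fisher = √(L × P) = √(112.8591 × 111.5263) = 112.1907

112.19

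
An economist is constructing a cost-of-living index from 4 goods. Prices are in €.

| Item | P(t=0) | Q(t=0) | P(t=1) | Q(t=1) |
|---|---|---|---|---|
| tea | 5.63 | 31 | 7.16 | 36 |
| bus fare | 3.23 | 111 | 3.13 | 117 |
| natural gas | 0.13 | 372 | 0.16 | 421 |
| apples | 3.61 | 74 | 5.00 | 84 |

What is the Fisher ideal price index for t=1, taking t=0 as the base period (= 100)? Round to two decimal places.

118.06

Laspeyres component (base-period weights):
ΣP(t=1)Q(t=0) = 7.16×31 + 3.13×111 + 0.16×372 + 5.00×74 = 221.96 + 347.43 + 59.52 + 370 = 998.91
ΣP(t=0)Q(t=0) = 5.63×31 + 3.23×111 + 0.13×372 + 3.61×74 = 174.53 + 358.53 + 48.36 + 267.14 = 848.56
L = 998.91 / 848.56 × 100 = 117.7183
Paasche component (current-period weights):
ΣP(t=1)Q(t=1) = 7.16×36 + 3.13×117 + 0.16×421 + 5.00×84 = 257.76 + 366.21 + 67.36 + 420 = 1111.33
ΣP(t=0)Q(t=1) = 5.63×36 + 3.23×117 + 0.13×421 + 3.61×84 = 202.68 + 377.91 + 54.73 + 303.24 = 938.56
P = 1111.33 / 938.56 × 100 = 118.4080
Fisher = √(L × P) = √(117.7183 × 118.4080) = 118.0626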